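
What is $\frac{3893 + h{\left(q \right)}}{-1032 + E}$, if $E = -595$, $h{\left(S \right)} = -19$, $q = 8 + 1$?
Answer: $- \frac{3874}{1627} \approx -2.3811$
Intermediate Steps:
$q = 9$
$\frac{3893 + h{\left(q \right)}}{-1032 + E} = \frac{3893 - 19}{-1032 - 595} = \frac{3874}{-1627} = 3874 \left(- \frac{1}{1627}\right) = - \frac{3874}{1627}$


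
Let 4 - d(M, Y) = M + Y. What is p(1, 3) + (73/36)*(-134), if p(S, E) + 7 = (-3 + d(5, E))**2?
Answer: -4135/18 ≈ -229.72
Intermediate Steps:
d(M, Y) = 4 - M - Y (d(M, Y) = 4 - (M + Y) = 4 + (-M - Y) = 4 - M - Y)
p(S, E) = -7 + (-4 - E)**2 (p(S, E) = -7 + (-3 + (4 - 1*5 - E))**2 = -7 + (-3 + (4 - 5 - E))**2 = -7 + (-3 + (-1 - E))**2 = -7 + (-4 - E)**2)
p(1, 3) + (73/36)*(-134) = (-7 + (4 + 3)**2) + (73/36)*(-134) = (-7 + 7**2) + (73*(1/36))*(-134) = (-7 + 49) + (73/36)*(-134) = 42 - 4891/18 = -4135/18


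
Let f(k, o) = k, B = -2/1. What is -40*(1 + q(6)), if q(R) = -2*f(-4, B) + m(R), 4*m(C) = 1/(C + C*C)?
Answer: -7565/21 ≈ -360.24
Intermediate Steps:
B = -2 (B = -2*1 = -2)
m(C) = 1/(4*(C + C²)) (m(C) = 1/(4*(C + C*C)) = 1/(4*(C + C²)))
q(R) = 8 + 1/(4*R*(1 + R)) (q(R) = -2*(-4) + 1/(4*R*(1 + R)) = 8 + 1/(4*R*(1 + R)))
-40*(1 + q(6)) = -40*(1 + (¼)*(1 + 32*6*(1 + 6))/(6*(1 + 6))) = -40*(1 + (¼)*(⅙)*(1 + 32*6*7)/7) = -40*(1 + (¼)*(⅙)*(⅐)*(1 + 1344)) = -40*(1 + (¼)*(⅙)*(⅐)*1345) = -40*(1 + 1345/168) = -40*1513/168 = -7565/21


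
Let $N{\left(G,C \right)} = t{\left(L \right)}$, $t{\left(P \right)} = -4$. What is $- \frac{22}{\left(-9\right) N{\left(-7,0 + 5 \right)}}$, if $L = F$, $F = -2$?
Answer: $- \frac{11}{18} \approx -0.61111$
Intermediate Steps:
$L = -2$
$N{\left(G,C \right)} = -4$
$- \frac{22}{\left(-9\right) N{\left(-7,0 + 5 \right)}} = - \frac{22}{\left(-9\right) \left(-4\right)} = - \frac{22}{36} = \left(-22\right) \frac{1}{36} = - \frac{11}{18}$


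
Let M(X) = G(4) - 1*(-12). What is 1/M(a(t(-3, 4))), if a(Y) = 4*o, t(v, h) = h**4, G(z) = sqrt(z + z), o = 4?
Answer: 3/34 - sqrt(2)/68 ≈ 0.067438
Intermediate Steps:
G(z) = sqrt(2)*sqrt(z) (G(z) = sqrt(2*z) = sqrt(2)*sqrt(z))
a(Y) = 16 (a(Y) = 4*4 = 16)
M(X) = 12 + 2*sqrt(2) (M(X) = sqrt(2)*sqrt(4) - 1*(-12) = sqrt(2)*2 + 12 = 2*sqrt(2) + 12 = 12 + 2*sqrt(2))
1/M(a(t(-3, 4))) = 1/(12 + 2*sqrt(2))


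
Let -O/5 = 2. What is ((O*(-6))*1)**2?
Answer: 3600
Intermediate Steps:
O = -10 (O = -5*2 = -10)
((O*(-6))*1)**2 = (-10*(-6)*1)**2 = (60*1)**2 = 60**2 = 3600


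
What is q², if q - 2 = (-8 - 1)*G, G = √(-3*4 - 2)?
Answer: (2 - 9*I*√14)² ≈ -1130.0 - 134.7*I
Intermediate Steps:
G = I*√14 (G = √(-12 - 2) = √(-14) = I*√14 ≈ 3.7417*I)
q = 2 - 9*I*√14 (q = 2 + (-8 - 1)*(I*√14) = 2 - 9*I*√14 ≈ 2.0 - 33.675*I)
q² = (2 - 9*I*√14)²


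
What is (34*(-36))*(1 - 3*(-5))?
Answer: -19584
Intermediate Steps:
(34*(-36))*(1 - 3*(-5)) = -1224*(1 + 15) = -1224*16 = -19584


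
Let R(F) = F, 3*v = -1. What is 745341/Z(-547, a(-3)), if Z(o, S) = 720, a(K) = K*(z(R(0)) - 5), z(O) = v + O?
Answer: 248447/240 ≈ 1035.2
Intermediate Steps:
v = -⅓ (v = (⅓)*(-1) = -⅓ ≈ -0.33333)
z(O) = -⅓ + O
a(K) = -16*K/3 (a(K) = K*((-⅓ + 0) - 5) = K*(-⅓ - 5) = K*(-16/3) = -16*K/3)
745341/Z(-547, a(-3)) = 745341/720 = 745341*(1/720) = 248447/240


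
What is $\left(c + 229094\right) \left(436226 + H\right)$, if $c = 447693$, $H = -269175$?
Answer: $113057945137$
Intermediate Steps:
$\left(c + 229094\right) \left(436226 + H\right) = \left(447693 + 229094\right) \left(436226 - 269175\right) = 676787 \cdot 167051 = 113057945137$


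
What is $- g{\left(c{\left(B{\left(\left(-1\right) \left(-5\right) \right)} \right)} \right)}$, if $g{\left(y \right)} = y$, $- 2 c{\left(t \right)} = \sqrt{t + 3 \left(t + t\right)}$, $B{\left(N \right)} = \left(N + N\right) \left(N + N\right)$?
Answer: $5 \sqrt{7} \approx 13.229$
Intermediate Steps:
$B{\left(N \right)} = 4 N^{2}$ ($B{\left(N \right)} = 2 N 2 N = 4 N^{2}$)
$c{\left(t \right)} = - \frac{\sqrt{7} \sqrt{t}}{2}$ ($c{\left(t \right)} = - \frac{\sqrt{t + 3 \left(t + t\right)}}{2} = - \frac{\sqrt{t + 3 \cdot 2 t}}{2} = - \frac{\sqrt{t + 6 t}}{2} = - \frac{\sqrt{7 t}}{2} = - \frac{\sqrt{7} \sqrt{t}}{2}$)
$- g{\left(c{\left(B{\left(\left(-1\right) \left(-5\right) \right)} \right)} \right)} = - \frac{\left(-1\right) \sqrt{7} \sqrt{4 \left(\left(-1\right) \left(-5\right)\right)^{2}}}{2} = - \frac{\left(-1\right) \sqrt{7} \sqrt{4 \cdot 5^{2}}}{2} = - \frac{\left(-1\right) \sqrt{7} \sqrt{4 \cdot 25}}{2} = - \frac{\left(-1\right) \sqrt{7} \sqrt{100}}{2} = - \frac{\left(-1\right) \sqrt{7} \cdot 10}{2} = - \left(-5\right) \sqrt{7} = 5 \sqrt{7}$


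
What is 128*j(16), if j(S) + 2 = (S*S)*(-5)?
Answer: -164096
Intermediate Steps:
j(S) = -2 - 5*S**2 (j(S) = -2 + (S*S)*(-5) = -2 + S**2*(-5) = -2 - 5*S**2)
128*j(16) = 128*(-2 - 5*16**2) = 128*(-2 - 5*256) = 128*(-2 - 1280) = 128*(-1282) = -164096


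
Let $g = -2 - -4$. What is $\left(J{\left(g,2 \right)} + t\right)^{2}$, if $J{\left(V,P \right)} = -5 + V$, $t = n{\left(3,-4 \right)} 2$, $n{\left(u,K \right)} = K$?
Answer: $121$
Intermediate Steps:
$g = 2$ ($g = -2 + 4 = 2$)
$t = -8$ ($t = \left(-4\right) 2 = -8$)
$\left(J{\left(g,2 \right)} + t\right)^{2} = \left(\left(-5 + 2\right) - 8\right)^{2} = \left(-3 - 8\right)^{2} = \left(-11\right)^{2} = 121$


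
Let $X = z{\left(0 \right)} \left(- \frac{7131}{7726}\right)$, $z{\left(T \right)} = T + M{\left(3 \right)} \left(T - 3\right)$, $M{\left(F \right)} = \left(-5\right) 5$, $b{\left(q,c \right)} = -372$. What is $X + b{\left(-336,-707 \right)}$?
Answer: $- \frac{3408897}{7726} \approx -441.22$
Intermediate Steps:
$M{\left(F \right)} = -25$
$z{\left(T \right)} = 75 - 24 T$ ($z{\left(T \right)} = T - 25 \left(T - 3\right) = T - 25 \left(-3 + T\right) = T - \left(-75 + 25 T\right) = 75 - 24 T$)
$X = - \frac{534825}{7726}$ ($X = \left(75 - 0\right) \left(- \frac{7131}{7726}\right) = \left(75 + 0\right) \left(\left(-7131\right) \frac{1}{7726}\right) = 75 \left(- \frac{7131}{7726}\right) = - \frac{534825}{7726} \approx -69.224$)
$X + b{\left(-336,-707 \right)} = - \frac{534825}{7726} - 372 = - \frac{3408897}{7726}$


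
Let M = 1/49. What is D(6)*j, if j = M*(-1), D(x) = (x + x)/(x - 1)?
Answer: -12/245 ≈ -0.048980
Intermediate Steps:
D(x) = 2*x/(-1 + x) (D(x) = (2*x)/(-1 + x) = 2*x/(-1 + x))
M = 1/49 ≈ 0.020408
j = -1/49 (j = (1/49)*(-1) = -1/49 ≈ -0.020408)
D(6)*j = (2*6/(-1 + 6))*(-1/49) = (2*6/5)*(-1/49) = (2*6*(⅕))*(-1/49) = (12/5)*(-1/49) = -12/245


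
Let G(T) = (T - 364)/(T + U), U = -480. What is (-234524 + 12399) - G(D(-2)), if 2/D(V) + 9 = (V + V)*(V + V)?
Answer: -372949148/1679 ≈ -2.2213e+5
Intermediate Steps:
D(V) = 2/(-9 + 4*V²) (D(V) = 2/(-9 + (V + V)*(V + V)) = 2/(-9 + (2*V)*(2*V)) = 2/(-9 + 4*V²))
G(T) = (-364 + T)/(-480 + T) (G(T) = (T - 364)/(T - 480) = (-364 + T)/(-480 + T))
(-234524 + 12399) - G(D(-2)) = (-234524 + 12399) - (-364 + 2/(-9 + 4*(-2)²))/(-480 + 2/(-9 + 4*(-2)²)) = -222125 - (-364 + 2/(-9 + 4*4))/(-480 + 2/(-9 + 4*4)) = -222125 - (-364 + 2/(-9 + 16))/(-480 + 2/(-9 + 16)) = -222125 - (-364 + 2/7)/(-480 + 2/7) = -222125 - (-2546)/((-3358/7)*7) = -222125 - (-7)*(-2546)/(3358*7) = -222125 - 1*1273/1679 = -222125 - 1273/1679 = -372949148/1679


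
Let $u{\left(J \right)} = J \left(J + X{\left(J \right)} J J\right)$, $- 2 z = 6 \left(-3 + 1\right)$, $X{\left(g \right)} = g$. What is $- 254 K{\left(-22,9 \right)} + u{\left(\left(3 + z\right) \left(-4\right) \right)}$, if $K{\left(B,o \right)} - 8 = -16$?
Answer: $1682944$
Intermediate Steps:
$z = 6$ ($z = - \frac{6 \left(-3 + 1\right)}{2} = - \frac{6 \left(-2\right)}{2} = \left(- \frac{1}{2}\right) \left(-12\right) = 6$)
$K{\left(B,o \right)} = -8$ ($K{\left(B,o \right)} = 8 - 16 = -8$)
$u{\left(J \right)} = J \left(J + J^{3}\right)$ ($u{\left(J \right)} = J \left(J + J J J\right) = J \left(J + J^{2} J\right) = J \left(J + J^{3}\right)$)
$- 254 K{\left(-22,9 \right)} + u{\left(\left(3 + z\right) \left(-4\right) \right)} = \left(-254\right) \left(-8\right) + \left(\left(\left(3 + 6\right) \left(-4\right)\right)^{2} + \left(\left(3 + 6\right) \left(-4\right)\right)^{4}\right) = 2032 + \left(\left(9 \left(-4\right)\right)^{2} + \left(9 \left(-4\right)\right)^{4}\right) = 2032 + \left(\left(-36\right)^{2} + \left(-36\right)^{4}\right) = 2032 + \left(1296 + 1679616\right) = 2032 + 1680912 = 1682944$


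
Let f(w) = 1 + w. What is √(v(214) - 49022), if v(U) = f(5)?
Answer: 2*I*√12254 ≈ 221.4*I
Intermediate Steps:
v(U) = 6 (v(U) = 1 + 5 = 6)
√(v(214) - 49022) = √(6 - 49022) = √(-49016) = 2*I*√12254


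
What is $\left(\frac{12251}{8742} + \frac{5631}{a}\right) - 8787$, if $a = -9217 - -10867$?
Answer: $- \frac{10556406979}{1202025} \approx -8782.2$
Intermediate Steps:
$a = 1650$ ($a = -9217 + 10867 = 1650$)
$\left(\frac{12251}{8742} + \frac{5631}{a}\right) - 8787 = \left(\frac{12251}{8742} + \frac{5631}{1650}\right) - 8787 = \left(12251 \cdot \frac{1}{8742} + 5631 \cdot \frac{1}{1650}\right) - 8787 = \left(\frac{12251}{8742} + \frac{1877}{550}\right) - 8787 = \frac{5786696}{1202025} - 8787 = - \frac{10556406979}{1202025}$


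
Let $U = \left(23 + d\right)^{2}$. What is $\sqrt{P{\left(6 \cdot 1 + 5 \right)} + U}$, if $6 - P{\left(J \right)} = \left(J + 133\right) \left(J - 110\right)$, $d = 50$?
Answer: $\sqrt{19591} \approx 139.97$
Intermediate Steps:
$P{\left(J \right)} = 6 - \left(-110 + J\right) \left(133 + J\right)$ ($P{\left(J \right)} = 6 - \left(J + 133\right) \left(J - 110\right) = 6 - \left(133 + J\right) \left(-110 + J\right) = 6 - \left(-110 + J\right) \left(133 + J\right)$)
$U = 5329$ ($U = \left(23 + 50\right)^{2} = 73^{2} = 5329$)
$\sqrt{P{\left(6 \cdot 1 + 5 \right)} + U} = \sqrt{\left(14636 - \left(6 \cdot 1 + 5\right)^{2} - 23 \left(6 \cdot 1 + 5\right)\right) + 5329} = \sqrt{\left(14636 - \left(6 + 5\right)^{2} - 23 \left(6 + 5\right)\right) + 5329} = \sqrt{\left(14636 - 11^{2} - 253\right) + 5329} = \sqrt{\left(14636 - 121 - 253\right) + 5329} = \sqrt{14262 + 5329} = \sqrt{19591}$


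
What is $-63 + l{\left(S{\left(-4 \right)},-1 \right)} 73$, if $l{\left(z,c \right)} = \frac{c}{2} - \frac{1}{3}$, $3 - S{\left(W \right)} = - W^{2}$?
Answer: $- \frac{743}{6} \approx -123.83$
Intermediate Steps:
$S{\left(W \right)} = 3 + W^{2}$ ($S{\left(W \right)} = 3 - - W^{2} = 3 + W^{2}$)
$l{\left(z,c \right)} = - \frac{1}{3} + \frac{c}{2}$ ($l{\left(z,c \right)} = c \frac{1}{2} - \frac{1}{3} = \frac{c}{2} - \frac{1}{3} = - \frac{1}{3} + \frac{c}{2}$)
$-63 + l{\left(S{\left(-4 \right)},-1 \right)} 73 = -63 + \left(- \frac{1}{3} + \frac{1}{2} \left(-1\right)\right) 73 = -63 + \left(- \frac{1}{3} - \frac{1}{2}\right) 73 = -63 - \frac{365}{6} = - \frac{743}{6}$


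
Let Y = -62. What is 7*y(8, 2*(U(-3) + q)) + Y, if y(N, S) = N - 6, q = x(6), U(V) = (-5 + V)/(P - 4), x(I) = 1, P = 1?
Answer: -48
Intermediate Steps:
U(V) = 5/3 - V/3 (U(V) = (-5 + V)/(1 - 4) = (-5 + V)/(-3) = (-5 + V)*(-⅓) = 5/3 - V/3)
q = 1
y(N, S) = -6 + N
7*y(8, 2*(U(-3) + q)) + Y = 7*(-6 + 8) - 62 = 7*2 - 62 = 14 - 62 = -48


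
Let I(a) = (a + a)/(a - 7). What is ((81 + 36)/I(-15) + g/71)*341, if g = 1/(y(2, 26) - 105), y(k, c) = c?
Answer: 820533296/28045 ≈ 29258.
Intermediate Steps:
I(a) = 2*a/(-7 + a) (I(a) = (2*a)/(-7 + a) = 2*a/(-7 + a))
g = -1/79 (g = 1/(26 - 105) = 1/(-79) = -1/79 ≈ -0.012658)
((81 + 36)/I(-15) + g/71)*341 = ((81 + 36)/((2*(-15)/(-7 - 15))) - 1/79/71)*341 = (117/((2*(-15)/(-22))) - 1/79*1/71)*341 = (117/((2*(-15)*(-1/22))) - 1/5609)*341 = (117/(15/11) - 1/5609)*341 = (117*(11/15) - 1/5609)*341 = (429/5 - 1/5609)*341 = (2406256/28045)*341 = 820533296/28045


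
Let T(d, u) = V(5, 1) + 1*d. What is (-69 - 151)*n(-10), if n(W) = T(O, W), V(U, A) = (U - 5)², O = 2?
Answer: -440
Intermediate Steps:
V(U, A) = (-5 + U)²
T(d, u) = d (T(d, u) = (-5 + 5)² + 1*d = 0² + d = 0 + d = d)
n(W) = 2
(-69 - 151)*n(-10) = (-69 - 151)*2 = -220*2 = -440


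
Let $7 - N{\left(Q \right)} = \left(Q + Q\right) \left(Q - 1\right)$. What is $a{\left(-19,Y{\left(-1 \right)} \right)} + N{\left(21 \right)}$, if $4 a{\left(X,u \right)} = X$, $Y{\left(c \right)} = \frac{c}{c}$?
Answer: $- \frac{3351}{4} \approx -837.75$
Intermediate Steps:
$Y{\left(c \right)} = 1$
$a{\left(X,u \right)} = \frac{X}{4}$
$N{\left(Q \right)} = 7 - 2 Q \left(-1 + Q\right)$ ($N{\left(Q \right)} = 7 - \left(Q + Q\right) \left(Q - 1\right) = 7 - 2 Q \left(-1 + Q\right)$)
$a{\left(-19,Y{\left(-1 \right)} \right)} + N{\left(21 \right)} = \frac{1}{4} \left(-19\right) + \left(7 - 2 \cdot 21^{2} + 2 \cdot 21\right) = - \frac{19}{4} + \left(7 - 882 + 42\right) = - \frac{19}{4} - 833 = - \frac{3351}{4}$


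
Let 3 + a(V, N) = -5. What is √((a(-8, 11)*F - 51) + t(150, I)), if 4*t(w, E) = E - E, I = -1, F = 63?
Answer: I*√555 ≈ 23.558*I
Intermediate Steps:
a(V, N) = -8 (a(V, N) = -3 - 5 = -8)
t(w, E) = 0 (t(w, E) = (E - E)/4 = (¼)*0 = 0)
√((a(-8, 11)*F - 51) + t(150, I)) = √((-8*63 - 51) + 0) = √((-504 - 51) + 0) = √(-555 + 0) = √(-555) = I*√555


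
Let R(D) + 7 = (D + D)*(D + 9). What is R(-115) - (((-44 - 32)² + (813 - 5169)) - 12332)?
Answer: 35285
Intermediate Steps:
R(D) = -7 + 2*D*(9 + D) (R(D) = -7 + (D + D)*(D + 9) = -7 + (2*D)*(9 + D) = -7 + 2*D*(9 + D))
R(-115) - (((-44 - 32)² + (813 - 5169)) - 12332) = (-7 + 2*(-115)² + 18*(-115)) - (((-44 - 32)² + (813 - 5169)) - 12332) = (-7 + 2*13225 - 2070) - (((-76)² - 4356) - 12332) = (-7 + 26450 - 2070) - ((5776 - 4356) - 12332) = 24373 - (1420 - 12332) = 24373 - 1*(-10912) = 24373 + 10912 = 35285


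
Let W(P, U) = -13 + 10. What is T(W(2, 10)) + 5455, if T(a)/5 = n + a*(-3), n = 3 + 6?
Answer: 5545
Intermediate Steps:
n = 9
W(P, U) = -3
T(a) = 45 - 15*a (T(a) = 5*(9 + a*(-3)) = 5*(9 - 3*a) = 45 - 15*a)
T(W(2, 10)) + 5455 = (45 - 15*(-3)) + 5455 = (45 + 45) + 5455 = 90 + 5455 = 5545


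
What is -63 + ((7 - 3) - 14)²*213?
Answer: 21237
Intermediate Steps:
-63 + ((7 - 3) - 14)²*213 = -63 + (4 - 14)²*213 = -63 + (-10)²*213 = -63 + 100*213 = -63 + 21300 = 21237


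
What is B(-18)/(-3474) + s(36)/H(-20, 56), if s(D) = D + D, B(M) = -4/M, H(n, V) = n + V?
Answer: 31265/15633 ≈ 1.9999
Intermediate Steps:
H(n, V) = V + n
s(D) = 2*D
B(-18)/(-3474) + s(36)/H(-20, 56) = -4/(-18)/(-3474) + (2*36)/(56 - 20) = -4*(-1/18)*(-1/3474) + 72/36 = (2/9)*(-1/3474) + 72*(1/36) = -1/15633 + 2 = 31265/15633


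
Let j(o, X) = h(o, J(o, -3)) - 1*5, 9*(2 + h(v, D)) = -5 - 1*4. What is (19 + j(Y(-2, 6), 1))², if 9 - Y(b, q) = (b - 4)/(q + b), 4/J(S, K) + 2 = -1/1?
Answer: 121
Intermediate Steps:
J(S, K) = -4/3 (J(S, K) = 4/(-2 - 1/1) = 4/(-2 - 1*1) = 4/(-2 - 1) = 4/(-3) = 4*(-⅓) = -4/3)
h(v, D) = -3 (h(v, D) = -2 + (-5 - 1*4)/9 = -2 + (-5 - 4)/9 = -2 + (⅑)*(-9) = -2 - 1 = -3)
Y(b, q) = 9 - (-4 + b)/(b + q) (Y(b, q) = 9 - (b - 4)/(q + b) = 9 - (-4 + b)/(b + q))
j(o, X) = -8 (j(o, X) = -3 - 1*5 = -3 - 5 = -8)
(19 + j(Y(-2, 6), 1))² = (19 - 8)² = 11² = 121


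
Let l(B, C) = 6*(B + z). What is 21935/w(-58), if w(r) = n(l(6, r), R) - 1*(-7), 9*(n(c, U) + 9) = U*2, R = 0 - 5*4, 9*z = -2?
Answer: -197415/58 ≈ -3403.7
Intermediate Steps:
z = -2/9 (z = (1/9)*(-2) = -2/9 ≈ -0.22222)
R = -20 (R = 0 - 20 = -20)
l(B, C) = -4/3 + 6*B (l(B, C) = 6*(B - 2/9) = 6*(-2/9 + B) = -4/3 + 6*B)
n(c, U) = -9 + 2*U/9 (n(c, U) = -9 + (U*2)/9 = -9 + (2*U)/9 = -9 + 2*U/9)
w(r) = -58/9 (w(r) = (-9 + (2/9)*(-20)) - 1*(-7) = (-9 - 40/9) + 7 = -121/9 + 7 = -58/9)
21935/w(-58) = 21935/(-58/9) = 21935*(-9/58) = -197415/58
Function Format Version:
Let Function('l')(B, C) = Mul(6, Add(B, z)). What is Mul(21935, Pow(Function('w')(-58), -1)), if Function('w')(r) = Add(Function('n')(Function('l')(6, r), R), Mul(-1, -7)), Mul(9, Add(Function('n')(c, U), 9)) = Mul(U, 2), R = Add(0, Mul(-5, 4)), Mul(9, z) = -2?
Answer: Rational(-197415, 58) ≈ -3403.7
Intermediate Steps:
z = Rational(-2, 9) (z = Mul(Rational(1, 9), -2) = Rational(-2, 9) ≈ -0.22222)
R = -20 (R = Add(0, -20) = -20)
Function('l')(B, C) = Add(Rational(-4, 3), Mul(6, B)) (Function('l')(B, C) = Mul(6, Add(B, Rational(-2, 9))) = Mul(6, Add(Rational(-2, 9), B)) = Add(Rational(-4, 3), Mul(6, B)))
Function('n')(c, U) = Add(-9, Mul(Rational(2, 9), U)) (Function('n')(c, U) = Add(-9, Mul(Rational(1, 9), Mul(U, 2))) = Add(-9, Mul(Rational(1, 9), Mul(2, U))) = Add(-9, Mul(Rational(2, 9), U)))
Function('w')(r) = Rational(-58, 9) (Function('w')(r) = Add(Add(-9, Mul(Rational(2, 9), -20)), Mul(-1, -7)) = Add(Add(-9, Rational(-40, 9)), 7) = Add(Rational(-121, 9), 7) = Rational(-58, 9))
Mul(21935, Pow(Function('w')(-58), -1)) = Mul(21935, Pow(Rational(-58, 9), -1)) = Mul(21935, Rational(-9, 58)) = Rational(-197415, 58)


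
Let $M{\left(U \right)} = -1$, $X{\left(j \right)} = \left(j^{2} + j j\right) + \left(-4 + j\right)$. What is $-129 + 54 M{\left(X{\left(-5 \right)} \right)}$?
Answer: $-183$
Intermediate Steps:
$X{\left(j \right)} = -4 + j + 2 j^{2}$ ($X{\left(j \right)} = \left(j^{2} + j^{2}\right) + \left(-4 + j\right) = 2 j^{2} + \left(-4 + j\right) = -4 + j + 2 j^{2}$)
$-129 + 54 M{\left(X{\left(-5 \right)} \right)} = -129 + 54 \left(-1\right) = -129 - 54 = -183$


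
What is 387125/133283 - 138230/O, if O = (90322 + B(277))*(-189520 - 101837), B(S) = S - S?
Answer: 5093789694138170/1753734178934991 ≈ 2.9045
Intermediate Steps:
B(S) = 0
O = -26315946954 (O = (90322 + 0)*(-189520 - 101837) = 90322*(-291357) = -26315946954)
387125/133283 - 138230/O = 387125/133283 - 138230/(-26315946954) = 387125*(1/133283) - 138230*(-1/26315946954) = 387125/133283 + 69115/13157973477 = 5093789694138170/1753734178934991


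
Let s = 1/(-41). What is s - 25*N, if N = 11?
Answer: -11276/41 ≈ -275.02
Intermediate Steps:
s = -1/41 ≈ -0.024390
s - 25*N = -1/41 - 25*11 = -1/41 - 275 = -11276/41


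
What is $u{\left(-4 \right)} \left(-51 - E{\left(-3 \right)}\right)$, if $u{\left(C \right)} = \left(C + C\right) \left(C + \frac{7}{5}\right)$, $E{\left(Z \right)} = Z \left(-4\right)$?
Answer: $- \frac{6552}{5} \approx -1310.4$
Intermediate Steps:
$E{\left(Z \right)} = - 4 Z$
$u{\left(C \right)} = 2 C \left(\frac{7}{5} + C\right)$ ($u{\left(C \right)} = 2 C \left(C + 7 \cdot \frac{1}{5}\right) = 2 C \left(C + \frac{7}{5}\right) = 2 C \left(\frac{7}{5} + C\right)$)
$u{\left(-4 \right)} \left(-51 - E{\left(-3 \right)}\right) = \frac{2}{5} \left(-4\right) \left(7 + 5 \left(-4\right)\right) \left(-51 - \left(-4\right) \left(-3\right)\right) = \frac{2}{5} \left(-4\right) \left(7 - 20\right) \left(-51 - 12\right) = \frac{2}{5} \left(-4\right) \left(-13\right) \left(-51 - 12\right) = \frac{104}{5} \left(-63\right) = - \frac{6552}{5}$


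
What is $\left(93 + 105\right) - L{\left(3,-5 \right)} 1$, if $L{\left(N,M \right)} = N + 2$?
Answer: $-990$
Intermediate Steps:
$L{\left(N,M \right)} = 2 + N$
$\left(93 + 105\right) - L{\left(3,-5 \right)} 1 = \left(93 + 105\right) - (2 + 3) 1 = 198 \left(-1\right) 5 \cdot 1 = 198 \left(\left(-5\right) 1\right) = 198 \left(-5\right) = -990$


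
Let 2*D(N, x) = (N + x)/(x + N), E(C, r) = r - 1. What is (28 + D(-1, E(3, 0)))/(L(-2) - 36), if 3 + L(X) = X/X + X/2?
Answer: -19/26 ≈ -0.73077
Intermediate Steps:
E(C, r) = -1 + r
D(N, x) = ½ (D(N, x) = ((N + x)/(x + N))/2 = ((N + x)/(N + x))/2 = (½)*1 = ½)
L(X) = -2 + X/2 (L(X) = -3 + (X/X + X/2) = -3 + (1 + X*(½)) = -3 + (1 + X/2) = -2 + X/2)
(28 + D(-1, E(3, 0)))/(L(-2) - 36) = (28 + ½)/((-2 + (½)*(-2)) - 36) = 57/(2*((-2 - 1) - 36)) = 57/(2*(-3 - 36)) = (57/2)/(-39) = (57/2)*(-1/39) = -19/26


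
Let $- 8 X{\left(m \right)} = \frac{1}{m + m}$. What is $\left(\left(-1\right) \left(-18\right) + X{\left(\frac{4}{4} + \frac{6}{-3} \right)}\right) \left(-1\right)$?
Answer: $- \frac{289}{16} \approx -18.063$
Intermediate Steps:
$X{\left(m \right)} = - \frac{1}{16 m}$ ($X{\left(m \right)} = - \frac{1}{8 \left(m + m\right)} = - \frac{1}{8 \cdot 2 m} = - \frac{\frac{1}{2} \frac{1}{m}}{8} = - \frac{1}{16 m}$)
$\left(\left(-1\right) \left(-18\right) + X{\left(\frac{4}{4} + \frac{6}{-3} \right)}\right) \left(-1\right) = \left(\left(-1\right) \left(-18\right) - \frac{1}{16 \left(\frac{4}{4} + \frac{6}{-3}\right)}\right) \left(-1\right) = \left(18 - \frac{1}{16 \left(4 \cdot \frac{1}{4} + 6 \left(- \frac{1}{3}\right)\right)}\right) \left(-1\right) = \left(18 - \frac{1}{16 \left(1 - 2\right)}\right) \left(-1\right) = \left(18 - \frac{1}{16 \left(-1\right)}\right) \left(-1\right) = \left(18 - - \frac{1}{16}\right) \left(-1\right) = \left(18 + \frac{1}{16}\right) \left(-1\right) = \frac{289}{16} \left(-1\right) = - \frac{289}{16}$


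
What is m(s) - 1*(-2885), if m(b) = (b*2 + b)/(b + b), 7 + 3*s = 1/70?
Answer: 5773/2 ≈ 2886.5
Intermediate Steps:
s = -163/70 (s = -7/3 + (⅓)/70 = -7/3 + (⅓)*(1/70) = -7/3 + 1/210 = -163/70 ≈ -2.3286)
m(b) = 3/2 (m(b) = (2*b + b)/((2*b)) = (3*b)*(1/(2*b)) = 3/2)
m(s) - 1*(-2885) = 3/2 - 1*(-2885) = 3/2 + 2885 = 5773/2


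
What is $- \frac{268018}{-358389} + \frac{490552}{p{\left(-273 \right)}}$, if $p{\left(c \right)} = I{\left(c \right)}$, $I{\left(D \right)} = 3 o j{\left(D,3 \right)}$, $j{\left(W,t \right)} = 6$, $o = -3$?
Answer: $- \frac{9766331542}{1075167} \approx -9083.5$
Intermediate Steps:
$I{\left(D \right)} = -54$ ($I{\left(D \right)} = 3 \left(-3\right) 6 = \left(-9\right) 6 = -54$)
$p{\left(c \right)} = -54$
$- \frac{268018}{-358389} + \frac{490552}{p{\left(-273 \right)}} = - \frac{268018}{-358389} + \frac{490552}{-54} = \left(-268018\right) \left(- \frac{1}{358389}\right) + 490552 \left(- \frac{1}{54}\right) = \frac{268018}{358389} - \frac{245276}{27} = - \frac{9766331542}{1075167}$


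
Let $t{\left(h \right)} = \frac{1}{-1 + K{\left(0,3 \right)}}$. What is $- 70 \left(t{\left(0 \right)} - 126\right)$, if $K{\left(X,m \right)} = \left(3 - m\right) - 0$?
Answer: $8890$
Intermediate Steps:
$K{\left(X,m \right)} = 3 - m$ ($K{\left(X,m \right)} = \left(3 - m\right) + 0 = 3 - m$)
$t{\left(h \right)} = -1$ ($t{\left(h \right)} = \frac{1}{-1 + \left(3 - 3\right)} = \frac{1}{-1 + 0} = \frac{1}{-1} = -1$)
$- 70 \left(t{\left(0 \right)} - 126\right) = - 70 \left(-1 - 126\right) = \left(-70\right) \left(-127\right) = 8890$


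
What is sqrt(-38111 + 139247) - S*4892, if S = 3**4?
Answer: -396252 + 28*sqrt(129) ≈ -3.9593e+5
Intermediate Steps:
S = 81
sqrt(-38111 + 139247) - S*4892 = sqrt(-38111 + 139247) - 1*81*4892 = sqrt(101136) - 81*4892 = 28*sqrt(129) - 396252 = -396252 + 28*sqrt(129)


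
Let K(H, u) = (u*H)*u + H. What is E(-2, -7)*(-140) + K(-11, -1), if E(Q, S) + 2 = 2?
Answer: -22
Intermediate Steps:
E(Q, S) = 0 (E(Q, S) = -2 + 2 = 0)
K(H, u) = H + H*u² (K(H, u) = (H*u)*u + H = H*u² + H = H + H*u²)
E(-2, -7)*(-140) + K(-11, -1) = 0*(-140) - 11*(1 + (-1)²) = 0 - 11*(1 + 1) = 0 - 11*2 = 0 - 22 = -22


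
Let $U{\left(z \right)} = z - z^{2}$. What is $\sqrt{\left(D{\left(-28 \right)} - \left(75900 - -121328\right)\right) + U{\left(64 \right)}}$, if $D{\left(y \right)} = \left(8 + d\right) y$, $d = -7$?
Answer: $2 i \sqrt{50322} \approx 448.65 i$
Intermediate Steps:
$D{\left(y \right)} = y$ ($D{\left(y \right)} = \left(8 - 7\right) y = 1 y = y$)
$\sqrt{\left(D{\left(-28 \right)} - \left(75900 - -121328\right)\right) + U{\left(64 \right)}} = \sqrt{\left(-28 - \left(75900 - -121328\right)\right) + 64 \left(1 - 64\right)} = \sqrt{\left(-28 - \left(75900 + 121328\right)\right) + 64 \left(1 - 64\right)} = \sqrt{\left(-28 - 197228\right) + 64 \left(-63\right)} = \sqrt{\left(-28 - 197228\right) - 4032} = \sqrt{-197256 - 4032} = \sqrt{-201288} = 2 i \sqrt{50322}$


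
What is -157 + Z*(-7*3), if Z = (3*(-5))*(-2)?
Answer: -787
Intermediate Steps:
Z = 30 (Z = -15*(-2) = 30)
-157 + Z*(-7*3) = -157 + 30*(-7*3) = -157 + 30*(-21) = -157 - 630 = -787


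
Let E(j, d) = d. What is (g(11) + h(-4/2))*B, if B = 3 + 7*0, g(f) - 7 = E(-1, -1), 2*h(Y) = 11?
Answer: 69/2 ≈ 34.500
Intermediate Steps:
h(Y) = 11/2 (h(Y) = (1/2)*11 = 11/2)
g(f) = 6 (g(f) = 7 - 1 = 6)
B = 3 (B = 3 + 0 = 3)
(g(11) + h(-4/2))*B = (6 + 11/2)*3 = (23/2)*3 = 69/2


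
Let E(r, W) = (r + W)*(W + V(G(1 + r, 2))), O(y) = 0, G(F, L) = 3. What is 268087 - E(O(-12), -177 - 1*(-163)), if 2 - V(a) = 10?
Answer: 267779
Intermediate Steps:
V(a) = -8 (V(a) = 2 - 1*10 = 2 - 10 = -8)
E(r, W) = (-8 + W)*(W + r) (E(r, W) = (r + W)*(W - 8) = (W + r)*(-8 + W) = (-8 + W)*(W + r))
268087 - E(O(-12), -177 - 1*(-163)) = 268087 - ((-177 - 1*(-163))² - 8*(-177 - 1*(-163)) - 8*0 + (-177 - 1*(-163))*0) = 268087 - ((-177 + 163)² - 8*(-177 + 163) + 0 + (-177 + 163)*0) = 268087 - ((-14)² - 8*(-14) + 0 - 14*0) = 268087 - (196 + 112 + 0 + 0) = 268087 - 1*308 = 268087 - 308 = 267779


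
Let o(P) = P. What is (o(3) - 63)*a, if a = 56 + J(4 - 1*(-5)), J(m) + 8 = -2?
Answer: -2760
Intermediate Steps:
J(m) = -10 (J(m) = -8 - 2 = -10)
a = 46 (a = 56 - 10 = 46)
(o(3) - 63)*a = (3 - 63)*46 = -60*46 = -2760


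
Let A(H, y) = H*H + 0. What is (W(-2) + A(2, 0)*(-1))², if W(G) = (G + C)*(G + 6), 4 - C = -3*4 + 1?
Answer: 2304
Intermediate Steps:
A(H, y) = H² (A(H, y) = H² + 0 = H²)
C = 15 (C = 4 - (-3*4 + 1) = 4 - (-12 + 1) = 4 - 1*(-11) = 4 + 11 = 15)
W(G) = (6 + G)*(15 + G) (W(G) = (G + 15)*(G + 6) = (15 + G)*(6 + G) = (6 + G)*(15 + G))
(W(-2) + A(2, 0)*(-1))² = ((90 + (-2)² + 21*(-2)) + 2²*(-1))² = ((90 + 4 - 42) + 4*(-1))² = (52 - 4)² = 48² = 2304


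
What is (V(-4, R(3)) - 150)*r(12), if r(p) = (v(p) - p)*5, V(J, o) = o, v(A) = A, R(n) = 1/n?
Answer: 0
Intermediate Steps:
r(p) = 0 (r(p) = (p - p)*5 = 0*5 = 0)
(V(-4, R(3)) - 150)*r(12) = (1/3 - 150)*0 = (⅓ - 150)*0 = -449/3*0 = 0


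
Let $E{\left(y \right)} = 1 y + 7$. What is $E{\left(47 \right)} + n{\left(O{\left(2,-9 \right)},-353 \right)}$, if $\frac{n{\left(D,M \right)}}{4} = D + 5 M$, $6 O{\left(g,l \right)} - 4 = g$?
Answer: $-7002$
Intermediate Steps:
$O{\left(g,l \right)} = \frac{2}{3} + \frac{g}{6}$
$n{\left(D,M \right)} = 4 D + 20 M$ ($n{\left(D,M \right)} = 4 \left(D + 5 M\right) = 4 D + 20 M$)
$E{\left(y \right)} = 7 + y$ ($E{\left(y \right)} = y + 7 = 7 + y$)
$E{\left(47 \right)} + n{\left(O{\left(2,-9 \right)},-353 \right)} = \left(7 + 47\right) + \left(4 \left(\frac{2}{3} + \frac{1}{6} \cdot 2\right) + 20 \left(-353\right)\right) = 54 - \left(7060 - 4 \left(\frac{2}{3} + \frac{1}{3}\right)\right) = 54 + \left(4 \cdot 1 - 7060\right) = 54 + \left(4 - 7060\right) = 54 - 7056 = -7002$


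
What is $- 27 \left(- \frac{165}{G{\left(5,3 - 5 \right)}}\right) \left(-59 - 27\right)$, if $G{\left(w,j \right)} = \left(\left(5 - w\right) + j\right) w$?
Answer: $38313$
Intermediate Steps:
$G{\left(w,j \right)} = w \left(5 + j - w\right)$ ($G{\left(w,j \right)} = \left(5 + j - w\right) w = w \left(5 + j - w\right)$)
$- 27 \left(- \frac{165}{G{\left(5,3 - 5 \right)}}\right) \left(-59 - 27\right) = - 27 \left(- \frac{165}{5 \left(5 + \left(3 - 5\right) - 5\right)}\right) \left(-59 - 27\right) = - 27 \left(- \frac{165}{5 \left(5 - 2 - 5\right)}\right) \left(-86\right) = - 27 \left(- \frac{165}{5 \left(-2\right)}\right) \left(-86\right) = - 27 \left(- \frac{165}{-10}\right) \left(-86\right) = - 27 \left(\left(-165\right) \left(- \frac{1}{10}\right)\right) \left(-86\right) = \left(-27\right) \frac{33}{2} \left(-86\right) = \left(- \frac{891}{2}\right) \left(-86\right) = 38313$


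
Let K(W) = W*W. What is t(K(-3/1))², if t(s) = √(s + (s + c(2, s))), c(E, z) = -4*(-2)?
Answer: 26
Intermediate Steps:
c(E, z) = 8
K(W) = W²
t(s) = √(8 + 2*s) (t(s) = √(s + (s + 8)) = √(s + (8 + s)) = √(8 + 2*s))
t(K(-3/1))² = (√(8 + 2*(-3/1)²))² = (√(8 + 2*(-3*1)²))² = (√(8 + 2*(-3)²))² = (√(8 + 2*9))² = (√(8 + 18))² = (√26)² = 26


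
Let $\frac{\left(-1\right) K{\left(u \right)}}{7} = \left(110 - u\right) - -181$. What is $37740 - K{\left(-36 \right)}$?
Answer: $40029$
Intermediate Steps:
$K{\left(u \right)} = -2037 + 7 u$ ($K{\left(u \right)} = - 7 \left(\left(110 - u\right) - -181\right) = - 7 \left(\left(110 - u\right) + 181\right) = - 7 \left(291 - u\right) = -2037 + 7 u$)
$37740 - K{\left(-36 \right)} = 37740 - \left(-2037 + 7 \left(-36\right)\right) = 37740 - \left(-2037 - 252\right) = 37740 - -2289 = 37740 + 2289 = 40029$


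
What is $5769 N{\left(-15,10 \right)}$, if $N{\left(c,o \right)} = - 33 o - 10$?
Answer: $-1961460$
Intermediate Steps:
$N{\left(c,o \right)} = -10 - 33 o$
$5769 N{\left(-15,10 \right)} = 5769 \left(-10 - 330\right) = 5769 \left(-340\right) = -1961460$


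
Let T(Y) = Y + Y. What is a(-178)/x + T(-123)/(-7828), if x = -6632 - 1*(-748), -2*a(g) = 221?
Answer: 1156229/23029976 ≈ 0.050205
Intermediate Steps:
T(Y) = 2*Y
a(g) = -221/2 (a(g) = -½*221 = -221/2)
x = -5884 (x = -6632 + 748 = -5884)
a(-178)/x + T(-123)/(-7828) = -221/2/(-5884) + (2*(-123))/(-7828) = -221/2*(-1/5884) - 246*(-1/7828) = 221/11768 + 123/3914 = 1156229/23029976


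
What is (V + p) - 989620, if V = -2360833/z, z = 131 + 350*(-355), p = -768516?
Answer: -218215721351/124119 ≈ -1.7581e+6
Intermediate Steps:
z = -124119 (z = 131 - 124250 = -124119)
V = 2360833/124119 (V = -2360833/(-124119) = -2360833*(-1/124119) = 2360833/124119 ≈ 19.021)
(V + p) - 989620 = (2360833/124119 - 768516) - 989620 = -95385076571/124119 - 989620 = -218215721351/124119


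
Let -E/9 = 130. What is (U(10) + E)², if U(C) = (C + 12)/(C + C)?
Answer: 136632721/100 ≈ 1.3663e+6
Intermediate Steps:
E = -1170 (E = -9*130 = -1170)
U(C) = (12 + C)/(2*C) (U(C) = (12 + C)/((2*C)) = (12 + C)*(1/(2*C)) = (12 + C)/(2*C))
(U(10) + E)² = ((½)*(12 + 10)/10 - 1170)² = ((½)*(⅒)*22 - 1170)² = (11/10 - 1170)² = (-11689/10)² = 136632721/100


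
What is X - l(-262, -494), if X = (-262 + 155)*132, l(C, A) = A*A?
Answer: -258160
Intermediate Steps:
l(C, A) = A²
X = -14124 (X = -107*132 = -14124)
X - l(-262, -494) = -14124 - 1*(-494)² = -14124 - 1*244036 = -14124 - 244036 = -258160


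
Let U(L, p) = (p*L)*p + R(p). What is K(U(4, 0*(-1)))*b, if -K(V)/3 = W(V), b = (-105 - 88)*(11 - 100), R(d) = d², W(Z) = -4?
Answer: 206124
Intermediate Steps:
U(L, p) = p² + L*p² (U(L, p) = (p*L)*p + p² = (L*p)*p + p² = L*p² + p² = p² + L*p²)
b = 17177 (b = -193*(-89) = 17177)
K(V) = 12 (K(V) = -3*(-4) = 12)
K(U(4, 0*(-1)))*b = 12*17177 = 206124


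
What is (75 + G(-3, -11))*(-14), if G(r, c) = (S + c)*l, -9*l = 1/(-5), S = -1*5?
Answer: -47026/45 ≈ -1045.0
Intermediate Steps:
S = -5
l = 1/45 (l = -1/9/(-5) = -1/9*(-1/5) = 1/45 ≈ 0.022222)
G(r, c) = -1/9 + c/45 (G(r, c) = (-5 + c)*(1/45) = -1/9 + c/45)
(75 + G(-3, -11))*(-14) = (75 + (-1/9 + (1/45)*(-11)))*(-14) = (75 + (-1/9 - 11/45))*(-14) = (75 - 16/45)*(-14) = (3359/45)*(-14) = -47026/45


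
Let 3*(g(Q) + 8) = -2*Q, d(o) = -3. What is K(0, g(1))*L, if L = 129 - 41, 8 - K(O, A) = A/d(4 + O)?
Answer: 4048/9 ≈ 449.78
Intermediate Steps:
g(Q) = -8 - 2*Q/3 (g(Q) = -8 + (-2*Q)/3 = -8 - 2*Q/3)
K(O, A) = 8 + A/3 (K(O, A) = 8 - A/(-3) = 8 - A*(-1)/3 = 8 - (-1)*A/3 = 8 + A/3)
L = 88
K(0, g(1))*L = (8 + (-8 - ⅔*1)/3)*88 = (8 + (-8 - ⅔)/3)*88 = (8 + (⅓)*(-26/3))*88 = (8 - 26/9)*88 = (46/9)*88 = 4048/9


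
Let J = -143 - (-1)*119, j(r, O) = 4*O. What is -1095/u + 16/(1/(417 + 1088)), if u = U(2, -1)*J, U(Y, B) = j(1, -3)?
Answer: 2311315/96 ≈ 24076.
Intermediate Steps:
U(Y, B) = -12 (U(Y, B) = 4*(-3) = -12)
J = -24 (J = -143 - 1*(-119) = -143 + 119 = -24)
u = 288 (u = -12*(-24) = 288)
-1095/u + 16/(1/(417 + 1088)) = -1095/288 + 16/(1/(417 + 1088)) = -1095*1/288 + 16/(1/1505) = -365/96 + 16/(1/1505) = -365/96 + 16*1505 = -365/96 + 24080 = 2311315/96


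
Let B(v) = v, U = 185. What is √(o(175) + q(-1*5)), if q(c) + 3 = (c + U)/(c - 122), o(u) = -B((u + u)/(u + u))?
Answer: 4*I*√5461/127 ≈ 2.3275*I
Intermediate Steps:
o(u) = -1 (o(u) = -(u + u)/(u + u) = -2*u/(2*u) = -2*u*1/(2*u) = -1*1 = -1)
q(c) = -3 + (185 + c)/(-122 + c) (q(c) = -3 + (c + 185)/(c - 122) = -3 + (185 + c)/(-122 + c))
√(o(175) + q(-1*5)) = √(-1 + (551 - (-2)*5)/(-122 - 1*5)) = √(-1 + (551 - 2*(-5))/(-122 - 5)) = √(-1 + (551 + 10)/(-127)) = √(-1 - 1/127*561) = √(-1 - 561/127) = √(-688/127) = 4*I*√5461/127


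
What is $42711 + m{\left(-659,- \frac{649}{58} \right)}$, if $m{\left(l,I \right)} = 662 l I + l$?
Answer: $\frac{142785229}{29} \approx 4.9236 \cdot 10^{6}$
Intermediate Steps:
$m{\left(l,I \right)} = l + 662 I l$ ($m{\left(l,I \right)} = 662 I l + l = l + 662 I l$)
$42711 + m{\left(-659,- \frac{649}{58} \right)} = 42711 - 659 \left(1 + 662 \left(- \frac{649}{58}\right)\right) = 42711 - 659 \left(1 - \frac{214819}{29}\right) = 42711 - - \frac{141546610}{29} = 42711 + \frac{141546610}{29} = \frac{142785229}{29}$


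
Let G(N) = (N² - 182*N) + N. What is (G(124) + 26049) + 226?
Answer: 19207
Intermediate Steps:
G(N) = N² - 181*N
(G(124) + 26049) + 226 = (124*(-181 + 124) + 26049) + 226 = (124*(-57) + 26049) + 226 = (-7068 + 26049) + 226 = 18981 + 226 = 19207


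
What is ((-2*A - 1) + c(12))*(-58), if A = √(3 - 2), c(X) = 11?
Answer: -464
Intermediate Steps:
A = 1 (A = √1 = 1)
((-2*A - 1) + c(12))*(-58) = ((-2*1 - 1) + 11)*(-58) = ((-2 - 1) + 11)*(-58) = (-3 + 11)*(-58) = 8*(-58) = -464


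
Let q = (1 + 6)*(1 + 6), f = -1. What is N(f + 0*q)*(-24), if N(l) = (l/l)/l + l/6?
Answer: 28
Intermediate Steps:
q = 49 (q = 7*7 = 49)
N(l) = 1/l + l/6 (N(l) = 1/l + l*(⅙) = 1/l + l/6)
N(f + 0*q)*(-24) = (1/(-1 + 0*49) + (-1 + 0*49)/6)*(-24) = (1/(-1 + 0) + (-1 + 0)/6)*(-24) = (1/(-1) + (⅙)*(-1))*(-24) = (-1 - ⅙)*(-24) = -7/6*(-24) = 28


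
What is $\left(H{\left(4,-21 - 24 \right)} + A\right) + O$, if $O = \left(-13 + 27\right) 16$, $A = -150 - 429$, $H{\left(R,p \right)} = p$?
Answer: $-400$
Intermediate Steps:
$A = -579$
$O = 224$ ($O = 14 \cdot 16 = 224$)
$\left(H{\left(4,-21 - 24 \right)} + A\right) + O = \left(\left(-21 - 24\right) - 579\right) + 224 = \left(-45 - 579\right) + 224 = -624 + 224 = -400$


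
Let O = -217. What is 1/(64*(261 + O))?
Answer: 1/2816 ≈ 0.00035511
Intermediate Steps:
1/(64*(261 + O)) = 1/(64*(261 - 217)) = 1/(64*44) = 1/2816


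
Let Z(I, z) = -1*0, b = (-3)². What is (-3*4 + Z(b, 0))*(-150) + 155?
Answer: 1955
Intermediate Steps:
b = 9
Z(I, z) = 0
(-3*4 + Z(b, 0))*(-150) + 155 = (-3*4 + 0)*(-150) + 155 = (-12 + 0)*(-150) + 155 = -12*(-150) + 155 = 1800 + 155 = 1955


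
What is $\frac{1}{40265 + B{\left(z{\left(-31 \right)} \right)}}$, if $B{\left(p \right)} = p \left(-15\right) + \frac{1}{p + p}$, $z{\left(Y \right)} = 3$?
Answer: $\frac{6}{241321} \approx 2.4863 \cdot 10^{-5}$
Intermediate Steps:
$B{\left(p \right)} = \frac{1}{2 p} - 15 p$ ($B{\left(p \right)} = - 15 p + \frac{1}{2 p} = \frac{1}{2 p} - 15 p$)
$\frac{1}{40265 + B{\left(z{\left(-31 \right)} \right)}} = \frac{1}{40265 + \left(\frac{1}{2 \cdot 3} - 45\right)} = \frac{1}{40265 + \left(\frac{1}{2} \cdot \frac{1}{3} - 45\right)} = \frac{1}{40265 + \left(\frac{1}{6} - 45\right)} = \frac{1}{40265 - \frac{269}{6}} = \frac{1}{\frac{241321}{6}} = \frac{6}{241321}$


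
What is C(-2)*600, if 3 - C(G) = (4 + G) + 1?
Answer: 0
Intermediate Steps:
C(G) = -2 - G (C(G) = 3 - ((4 + G) + 1) = 3 - (5 + G) = 3 + (-5 - G) = -2 - G)
C(-2)*600 = (-2 - 1*(-2))*600 = (-2 + 2)*600 = 0*600 = 0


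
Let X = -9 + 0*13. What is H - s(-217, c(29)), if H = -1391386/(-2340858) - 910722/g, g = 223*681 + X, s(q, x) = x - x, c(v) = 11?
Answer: -160048612486/29622387561 ≈ -5.4030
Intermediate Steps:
X = -9 (X = -9 + 0 = -9)
s(q, x) = 0
g = 151854 (g = 223*681 - 9 = 151863 - 9 = 151854)
H = -160048612486/29622387561 (H = -1391386/(-2340858) - 910722/151854 = -1391386*(-1/2340858) - 910722*1/151854 = 695693/1170429 - 151787/25309 = -160048612486/29622387561 ≈ -5.4030)
H - s(-217, c(29)) = -160048612486/29622387561 - 1*0 = -160048612486/29622387561 + 0 = -160048612486/29622387561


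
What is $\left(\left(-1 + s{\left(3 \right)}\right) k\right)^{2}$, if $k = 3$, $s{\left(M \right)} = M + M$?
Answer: $225$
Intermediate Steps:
$s{\left(M \right)} = 2 M$
$\left(\left(-1 + s{\left(3 \right)}\right) k\right)^{2} = \left(\left(-1 + 2 \cdot 3\right) 3\right)^{2} = \left(\left(-1 + 6\right) 3\right)^{2} = \left(5 \cdot 3\right)^{2} = 15^{2} = 225$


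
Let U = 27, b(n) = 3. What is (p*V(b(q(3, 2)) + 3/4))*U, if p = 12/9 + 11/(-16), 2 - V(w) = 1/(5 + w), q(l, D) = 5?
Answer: 9207/280 ≈ 32.882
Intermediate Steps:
V(w) = 2 - 1/(5 + w)
p = 31/48 (p = 12*(⅑) + 11*(-1/16) = 4/3 - 11/16 = 31/48 ≈ 0.64583)
(p*V(b(q(3, 2)) + 3/4))*U = (31*((9 + 2*(3 + 3/4))/(5 + (3 + 3/4)))/48)*27 = (31*((9 + 2*(3 + 3*(¼)))/(5 + (3 + 3*(¼))))/48)*27 = (31*((9 + 2*(3 + ¾))/(5 + (3 + ¾)))/48)*27 = (31*((9 + 2*(15/4))/(5 + 15/4))/48)*27 = (31*((9 + 15/2)/(35/4))/48)*27 = (31*((4/35)*(33/2))/48)*27 = ((31/48)*(66/35))*27 = (341/280)*27 = 9207/280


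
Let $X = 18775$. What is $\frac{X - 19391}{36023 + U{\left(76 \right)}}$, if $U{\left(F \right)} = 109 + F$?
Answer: $- \frac{77}{4526} \approx -0.017013$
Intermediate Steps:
$\frac{X - 19391}{36023 + U{\left(76 \right)}} = \frac{18775 - 19391}{36023 + \left(109 + 76\right)} = - \frac{616}{36023 + 185} = - \frac{616}{36208} = \left(-616\right) \frac{1}{36208} = - \frac{77}{4526}$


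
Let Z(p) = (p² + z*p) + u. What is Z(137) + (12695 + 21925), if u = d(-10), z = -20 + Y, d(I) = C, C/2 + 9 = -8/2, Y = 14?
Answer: 52541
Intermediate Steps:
C = -26 (C = -18 + 2*(-8/2) = -18 + 2*(-8*½) = -18 + 2*(-4) = -18 - 8 = -26)
d(I) = -26
z = -6 (z = -20 + 14 = -6)
u = -26
Z(p) = -26 + p² - 6*p (Z(p) = (p² - 6*p) - 26 = -26 + p² - 6*p)
Z(137) + (12695 + 21925) = (-26 + 137² - 6*137) + (12695 + 21925) = (-26 + 18769 - 822) + 34620 = 17921 + 34620 = 52541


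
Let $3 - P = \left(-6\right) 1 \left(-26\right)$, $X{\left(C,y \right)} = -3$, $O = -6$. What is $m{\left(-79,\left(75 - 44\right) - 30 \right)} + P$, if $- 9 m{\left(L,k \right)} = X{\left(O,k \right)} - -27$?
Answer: $- \frac{467}{3} \approx -155.67$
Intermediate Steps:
$m{\left(L,k \right)} = - \frac{8}{3}$ ($m{\left(L,k \right)} = - \frac{-3 - -27}{9} = - \frac{-3 + 27}{9} = \left(- \frac{1}{9}\right) 24 = - \frac{8}{3}$)
$P = -153$ ($P = 3 - \left(-6\right) 1 \left(-26\right) = 3 - \left(-6\right) \left(-26\right) = 3 - 156 = -153$)
$m{\left(-79,\left(75 - 44\right) - 30 \right)} + P = - \frac{8}{3} - 153 = - \frac{467}{3}$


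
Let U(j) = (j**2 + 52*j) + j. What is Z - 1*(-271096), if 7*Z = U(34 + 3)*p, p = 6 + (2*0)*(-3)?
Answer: 1917652/7 ≈ 2.7395e+5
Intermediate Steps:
p = 6 (p = 6 + 0*(-3) = 6 + 0 = 6)
U(j) = j**2 + 53*j
Z = 19980/7 (Z = (((34 + 3)*(53 + (34 + 3)))*6)/7 = ((37*(53 + 37))*6)/7 = ((37*90)*6)/7 = (3330*6)/7 = (1/7)*19980 = 19980/7 ≈ 2854.3)
Z - 1*(-271096) = 19980/7 - 1*(-271096) = 19980/7 + 271096 = 1917652/7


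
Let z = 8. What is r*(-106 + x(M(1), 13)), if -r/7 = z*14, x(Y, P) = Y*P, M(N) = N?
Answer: 72912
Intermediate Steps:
x(Y, P) = P*Y
r = -784 (r = -56*14 = -7*112 = -784)
r*(-106 + x(M(1), 13)) = -784*(-106 + 13*1) = -784*(-106 + 13) = -784*(-93) = 72912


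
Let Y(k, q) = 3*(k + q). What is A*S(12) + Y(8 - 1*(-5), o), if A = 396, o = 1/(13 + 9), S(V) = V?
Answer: 105405/22 ≈ 4791.1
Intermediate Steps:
o = 1/22 ≈ 0.045455
Y(k, q) = 3*k + 3*q
A*S(12) + Y(8 - 1*(-5), o) = 396*12 + (3*(8 - 1*(-5)) + 3*(1/22)) = 4752 + (3*(8 + 5) + 3/22) = 4752 + (3*13 + 3/22) = 4752 + (39 + 3/22) = 4752 + 861/22 = 105405/22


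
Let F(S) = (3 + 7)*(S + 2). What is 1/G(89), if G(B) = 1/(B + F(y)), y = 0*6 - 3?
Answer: 79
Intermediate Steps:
y = -3 (y = 0 - 3 = -3)
F(S) = 20 + 10*S (F(S) = 10*(2 + S) = 20 + 10*S)
G(B) = 1/(-10 + B) (G(B) = 1/(B + (20 + 10*(-3))) = 1/(B + (20 - 30)) = 1/(B - 10) = 1/(-10 + B))
1/G(89) = 1/(1/(-10 + 89)) = 1/(1/79) = 79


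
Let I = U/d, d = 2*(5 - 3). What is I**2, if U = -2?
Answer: 1/4 ≈ 0.25000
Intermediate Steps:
d = 4 (d = 2*2 = 4)
I = -1/2 (I = -2/4 = -2*1/4 = -1/2 ≈ -0.50000)
I**2 = (-1/2)**2 = 1/4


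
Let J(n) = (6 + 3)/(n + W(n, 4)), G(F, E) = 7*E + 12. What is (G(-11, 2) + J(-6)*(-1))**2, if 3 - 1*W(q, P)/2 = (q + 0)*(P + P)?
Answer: 687241/1024 ≈ 671.13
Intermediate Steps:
G(F, E) = 12 + 7*E
W(q, P) = 6 - 4*P*q (W(q, P) = 6 - 2*(q + 0)*(P + P) = 6 - 2*q*2*P = 6 - 4*P*q)
J(n) = 9/(6 - 15*n) (J(n) = (6 + 3)/(n + (6 - 4*4*n)) = 9/(n + (6 - 16*n)) = 9/(6 - 15*n))
(G(-11, 2) + J(-6)*(-1))**2 = ((12 + 7*2) - 3/(-2 + 5*(-6))*(-1))**2 = ((12 + 14) - 3/(-2 - 30)*(-1))**2 = (26 - 3/(-32)*(-1))**2 = (26 - 3*(-1/32)*(-1))**2 = (26 + (3/32)*(-1))**2 = (26 - 3/32)**2 = (829/32)**2 = 687241/1024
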